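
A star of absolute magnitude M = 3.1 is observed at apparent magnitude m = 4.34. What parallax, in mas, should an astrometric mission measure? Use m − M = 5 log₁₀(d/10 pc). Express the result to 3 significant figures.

56.5 mas

m − M = 4.34 − 3.1 = 1.24.
d = 10^((m−M)/5 + 1) = 10^1.248 = 17.701 pc.
p = 1/d = 1/17.701 = 0.056494 arcsec = 56.494 mas.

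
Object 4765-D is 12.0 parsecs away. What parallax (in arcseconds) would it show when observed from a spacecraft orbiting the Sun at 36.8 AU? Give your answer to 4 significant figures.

3.067 arcsec

p (arcsec) = B (AU) / d (pc).
p = 36.8 / 12.0 = 3.0667 arcsec.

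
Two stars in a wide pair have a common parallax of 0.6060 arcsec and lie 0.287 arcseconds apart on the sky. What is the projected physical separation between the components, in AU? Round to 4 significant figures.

d = 1/p = 1/0.6060″ = 1.6502 pc.
At distance d (pc), an angle of θ arcsec spans θ·d AU: s = 0.287 × 1.6502 = 0.47361 AU.

0.4736 AU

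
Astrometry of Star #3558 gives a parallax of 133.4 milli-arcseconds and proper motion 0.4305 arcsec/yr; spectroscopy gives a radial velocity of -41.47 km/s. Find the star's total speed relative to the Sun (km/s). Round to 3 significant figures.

44.2 km/s

d = 1/p = 1/0.1334″ = 7.4963 pc.
v_t = 4.740 μ d = 4.740 × 0.4305 × 7.4963 = 15.297 km/s.
v = √(v_r² + v_t²) = √((-41.47)² + 15.297²) = √1953.76 = 44.201 km/s.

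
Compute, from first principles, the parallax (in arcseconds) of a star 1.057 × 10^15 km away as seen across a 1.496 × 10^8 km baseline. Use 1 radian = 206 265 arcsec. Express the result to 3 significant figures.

θ ≈ B/d = (1.496 × 10^8) / (1.057 × 10^15) = 1.4153 × 10^-7 rad.
In arcseconds: 1.4153 × 10^-7 × 206265 = 0.029193″.

0.0292 arcsec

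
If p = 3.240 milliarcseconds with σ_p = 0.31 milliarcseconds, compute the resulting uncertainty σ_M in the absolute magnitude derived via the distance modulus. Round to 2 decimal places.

M = m − 5 log₁₀ d + 5 = m + 5 log₁₀ p + 5, so ∂M/∂p = 5/(p ln 10).
σ_M = (5/ln 10) · (σ_p/p) = 2.1715 × 0.31/3.240 = 2.1715 × 0.095679 = 0.20777.

σ_M = 0.21 mag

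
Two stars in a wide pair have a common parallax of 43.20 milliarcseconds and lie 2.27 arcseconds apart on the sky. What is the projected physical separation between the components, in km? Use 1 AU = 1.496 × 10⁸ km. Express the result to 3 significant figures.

7.86 × 10^9 km

d = 1/p = 1/0.04320″ = 23.148 pc.
At distance d (pc), an angle of θ arcsec spans θ·d AU: s = 2.27 × 23.148 = 52.546 AU.
= 52.546 × 1.496 × 10⁸ km = 7.8609 × 10^9 km.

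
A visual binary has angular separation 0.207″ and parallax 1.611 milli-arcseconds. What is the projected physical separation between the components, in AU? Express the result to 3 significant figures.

128 AU

d = 1/p = 1/0.001611″ = 620.73 pc.
At distance d (pc), an angle of θ arcsec spans θ·d AU: s = 0.207 × 620.73 = 128.49 AU.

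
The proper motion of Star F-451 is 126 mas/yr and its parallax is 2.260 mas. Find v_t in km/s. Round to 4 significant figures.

d = 1/p = 1/0.002260″ = 442.48 pc.
μ = 126 mas/yr = 0.126 ″/yr.
v_t = 4.74 × μ × d = 4.74 × 0.126 × 442.48 = 264.27 km/s.

264.3 km/s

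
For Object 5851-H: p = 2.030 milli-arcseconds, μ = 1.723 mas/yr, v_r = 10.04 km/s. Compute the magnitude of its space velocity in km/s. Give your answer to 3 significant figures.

10.8 km/s

d = 1/p = 1/0.002030″ = 492.61 pc.
μ = 1.723 mas/yr = 0.001723 ″/yr.
v_t = 4.740 μ d = 4.740 × 0.001723 × 492.61 = 4.0232 km/s.
v = √(v_r² + v_t²) = √(10.04² + 4.0232²) = √116.988 = 10.816 km/s.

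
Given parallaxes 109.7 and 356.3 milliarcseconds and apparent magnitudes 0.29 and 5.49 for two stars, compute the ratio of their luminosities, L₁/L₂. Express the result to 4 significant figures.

L₁/L₂ = 1268

d₁ = 1/p₁ = 1/0.1097″ = 9.1158 pc; d₂ = 1/p₂ = 1/0.3563″ = 2.8066 pc.
M₁ = m₁ − 5 log₁₀ d₁ + 5 = 0.29 − 4.7990 + 5 = 0.4910.
M₂ = 5.49 − 2.2409 + 5 = 8.2491.
L₁/L₂ = 10^(0.4(M₂ − M₁)) = 10^(0.4 × 7.7581) = 10^3.10324 = 1268.4.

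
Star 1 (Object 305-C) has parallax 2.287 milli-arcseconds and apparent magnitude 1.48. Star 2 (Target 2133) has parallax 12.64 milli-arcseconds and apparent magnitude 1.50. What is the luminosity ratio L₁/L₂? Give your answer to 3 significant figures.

d₁ = 1/p₁ = 1/0.002287″ = 437.25 pc; d₂ = 1/p₂ = 1/0.01264″ = 79.114 pc.
M₁ = m₁ − 5 log₁₀ d₁ + 5 = 1.48 − 13.2036 + 5 = -6.7236.
M₂ = 1.50 − 9.4913 + 5 = -2.9913.
L₁/L₂ = 10^(0.4(M₂ − M₁)) = 10^(0.4 × 3.7323) = 10^1.49292 = 31.111.

L₁/L₂ = 31.1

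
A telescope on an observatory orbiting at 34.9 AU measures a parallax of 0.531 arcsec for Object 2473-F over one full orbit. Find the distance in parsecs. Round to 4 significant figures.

With baseline B (in AU) and parallax p (in arcsec), d = B/p parsecs.
d = 34.9 / 0.531 = 65.725 pc.

65.73 pc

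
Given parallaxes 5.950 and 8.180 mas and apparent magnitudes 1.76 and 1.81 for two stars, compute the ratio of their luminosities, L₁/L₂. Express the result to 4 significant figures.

L₁/L₂ = 1.979

d₁ = 1/p₁ = 1/0.005950″ = 168.07 pc; d₂ = 1/p₂ = 1/0.008180″ = 122.25 pc.
M₁ = m₁ − 5 log₁₀ d₁ + 5 = 1.76 − 11.1275 + 5 = -4.3675.
M₂ = 1.81 − 10.4362 + 5 = -3.6262.
L₁/L₂ = 10^(0.4(M₂ − M₁)) = 10^(0.4 × 0.7413) = 10^0.29652 = 1.9793.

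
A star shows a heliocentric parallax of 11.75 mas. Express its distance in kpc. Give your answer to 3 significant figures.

0.0851 kpc

p = 11.75 mas = 0.01175 arcsec.
d = 1/p = 1/0.01175 = 85.106 pc.
= 0.085106 kpc.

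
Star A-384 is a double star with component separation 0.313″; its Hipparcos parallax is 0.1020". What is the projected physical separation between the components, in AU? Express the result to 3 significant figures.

d = 1/p = 1/0.1020″ = 9.8039 pc.
At distance d (pc), an angle of θ arcsec spans θ·d AU: s = 0.313 × 9.8039 = 3.0686 AU.

3.07 AU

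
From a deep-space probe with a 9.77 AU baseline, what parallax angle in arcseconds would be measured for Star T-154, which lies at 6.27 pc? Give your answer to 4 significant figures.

p (arcsec) = B (AU) / d (pc).
p = 9.77 / 6.27 = 1.5582 arcsec.

1.558 arcsec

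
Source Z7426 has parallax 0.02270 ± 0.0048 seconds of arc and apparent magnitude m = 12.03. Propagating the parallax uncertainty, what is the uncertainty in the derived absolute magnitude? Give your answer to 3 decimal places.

σ_M = 0.459 mag

M = m − 5 log₁₀ d + 5 = m + 5 log₁₀ p + 5, so ∂M/∂p = 5/(p ln 10).
σ_M = (5/ln 10) · (σ_p/p) = 2.1715 × 0.0048/0.02270 = 2.1715 × 0.21145 = 0.45916.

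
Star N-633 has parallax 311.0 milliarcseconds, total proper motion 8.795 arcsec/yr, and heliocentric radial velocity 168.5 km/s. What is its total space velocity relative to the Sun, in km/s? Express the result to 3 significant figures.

d = 1/p = 1/0.3110″ = 3.2154 pc.
v_t = 4.740 μ d = 4.740 × 8.795 × 3.2154 = 134.04 km/s.
v = √(v_r² + v_t²) = √(168.5² + 134.04²) = √46359 = 215.31 km/s.

215 km/s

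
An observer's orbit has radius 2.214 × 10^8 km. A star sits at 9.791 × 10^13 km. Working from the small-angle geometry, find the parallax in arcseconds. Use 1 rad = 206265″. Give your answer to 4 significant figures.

θ ≈ B/d = (2.214 × 10^8) / (9.791 × 10^13) = 2.2613 × 10^-6 rad.
In arcseconds: 2.2613 × 10^-6 × 206265 = 0.46643″.

0.4664 arcsec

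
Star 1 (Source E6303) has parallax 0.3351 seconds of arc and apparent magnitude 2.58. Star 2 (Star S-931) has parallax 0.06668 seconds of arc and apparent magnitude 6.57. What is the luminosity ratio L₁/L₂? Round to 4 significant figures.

L₁/L₂ = 1.562

d₁ = 1/p₁ = 1/0.3351″ = 2.9842 pc; d₂ = 1/p₂ = 1/0.06668″ = 14.997 pc.
M₁ = m₁ − 5 log₁₀ d₁ + 5 = 2.58 − 2.3741 + 5 = 5.2059.
M₂ = 6.57 − 5.8800 + 5 = 5.6900.
L₁/L₂ = 10^(0.4(M₂ − M₁)) = 10^(0.4 × 0.4841) = 10^0.19364 = 1.5619.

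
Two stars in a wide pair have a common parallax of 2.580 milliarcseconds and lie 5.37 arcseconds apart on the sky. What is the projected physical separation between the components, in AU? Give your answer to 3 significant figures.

d = 1/p = 1/0.002580″ = 387.6 pc.
At distance d (pc), an angle of θ arcsec spans θ·d AU: s = 5.37 × 387.6 = 2081.4 AU.

2080 AU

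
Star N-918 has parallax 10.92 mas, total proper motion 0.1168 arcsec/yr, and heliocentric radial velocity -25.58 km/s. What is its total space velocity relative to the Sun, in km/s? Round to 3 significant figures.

d = 1/p = 1/0.01092″ = 91.575 pc.
v_t = 4.740 μ d = 4.740 × 0.1168 × 91.575 = 50.699 km/s.
v = √(v_r² + v_t²) = √((-25.58)² + 50.699²) = √3224.73 = 56.787 km/s.

56.8 km/s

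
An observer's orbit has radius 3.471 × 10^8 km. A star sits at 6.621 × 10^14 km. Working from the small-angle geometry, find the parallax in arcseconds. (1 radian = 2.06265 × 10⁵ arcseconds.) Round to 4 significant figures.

θ ≈ B/d = (3.471 × 10^8) / (6.621 × 10^14) = 5.2424 × 10^-7 rad.
In arcseconds: 5.2424 × 10^-7 × 206265 = 0.10813″.

0.1081 arcsec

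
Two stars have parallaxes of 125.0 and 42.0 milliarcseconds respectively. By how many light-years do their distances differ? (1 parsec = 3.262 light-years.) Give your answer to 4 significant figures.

d_A = 1/0.1250″ = 8 pc; d_B = 1/0.04200″ = 23.81 pc.
|d_B − d_A| = |23.81 − 8| = 15.81 pc = 15.81 × 3.262 ly = 51.572 ly.

51.57 ly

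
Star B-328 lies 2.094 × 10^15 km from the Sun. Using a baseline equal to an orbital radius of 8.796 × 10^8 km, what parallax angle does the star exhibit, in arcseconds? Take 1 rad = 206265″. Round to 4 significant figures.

0.08664 arcsec

θ ≈ B/d = (8.796 × 10^8) / (2.094 × 10^15) = 4.2006 × 10^-7 rad.
In arcseconds: 4.2006 × 10^-7 × 206265 = 0.086644″.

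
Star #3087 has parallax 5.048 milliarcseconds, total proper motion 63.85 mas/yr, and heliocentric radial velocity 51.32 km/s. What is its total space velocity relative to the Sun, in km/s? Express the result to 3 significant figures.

d = 1/p = 1/0.005048″ = 198.1 pc.
μ = 63.85 mas/yr = 0.06385 ″/yr.
v_t = 4.740 μ d = 4.740 × 0.06385 × 198.1 = 59.955 km/s.
v = √(v_r² + v_t²) = √(51.32² + 59.955²) = √6228.34 = 78.92 km/s.

78.9 km/s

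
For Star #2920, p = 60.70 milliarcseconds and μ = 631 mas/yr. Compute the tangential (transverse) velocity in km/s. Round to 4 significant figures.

d = 1/p = 1/0.06070″ = 16.474 pc.
μ = 631 mas/yr = 0.631 ″/yr.
v_t = 4.74 × μ × d = 4.74 × 0.631 × 16.474 = 49.273 km/s.

49.27 km/s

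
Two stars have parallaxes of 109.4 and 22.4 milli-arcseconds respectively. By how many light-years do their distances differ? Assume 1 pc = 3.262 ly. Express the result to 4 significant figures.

d_A = 1/0.1094″ = 9.1408 pc; d_B = 1/0.02240″ = 44.643 pc.
|d_B − d_A| = |44.643 − 9.1408| = 35.502 pc = 35.502 × 3.262 ly = 115.81 ly.

115.8 ly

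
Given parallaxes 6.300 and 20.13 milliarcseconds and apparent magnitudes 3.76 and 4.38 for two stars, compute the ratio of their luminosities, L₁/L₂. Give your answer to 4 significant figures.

L₁/L₂ = 18.07

d₁ = 1/p₁ = 1/0.006300″ = 158.73 pc; d₂ = 1/p₂ = 1/0.02013″ = 49.677 pc.
M₁ = m₁ − 5 log₁₀ d₁ + 5 = 3.76 − 11.0033 + 5 = -2.2433.
M₂ = 4.38 − 8.4808 + 5 = 0.8992.
L₁/L₂ = 10^(0.4(M₂ − M₁)) = 10^(0.4 × 3.1425) = 10^1.25700 = 18.072.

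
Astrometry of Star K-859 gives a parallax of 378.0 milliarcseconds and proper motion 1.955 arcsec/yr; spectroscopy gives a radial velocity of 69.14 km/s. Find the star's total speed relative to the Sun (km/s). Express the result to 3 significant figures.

d = 1/p = 1/0.3780″ = 2.6455 pc.
v_t = 4.740 μ d = 4.740 × 1.955 × 2.6455 = 24.515 km/s.
v = √(v_r² + v_t²) = √(69.14² + 24.515²) = √5381.32 = 73.357 km/s.

73.4 km/s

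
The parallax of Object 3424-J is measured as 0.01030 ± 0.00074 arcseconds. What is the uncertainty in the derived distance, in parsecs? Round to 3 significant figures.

d = 1/p, so σ_d = σ_p / p².
σ_d = 0.000740 / (0.01030)² = 0.000740 / 0.00010609 = 6.9752 pc.

6.98 pc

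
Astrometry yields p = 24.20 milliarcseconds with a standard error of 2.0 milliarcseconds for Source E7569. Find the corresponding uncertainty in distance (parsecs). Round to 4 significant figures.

3.415 pc

d = 1/p, so σ_d = σ_p / p².
σ_d = 0.00200 / (0.02420)² = 0.00200 / 0.00058564 = 3.4151 pc.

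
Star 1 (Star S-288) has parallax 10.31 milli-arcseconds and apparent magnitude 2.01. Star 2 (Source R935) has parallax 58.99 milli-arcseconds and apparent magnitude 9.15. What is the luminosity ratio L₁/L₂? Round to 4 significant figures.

L₁/L₂ = 23500

d₁ = 1/p₁ = 1/0.01031″ = 96.993 pc; d₂ = 1/p₂ = 1/0.05899″ = 16.952 pc.
M₁ = m₁ − 5 log₁₀ d₁ + 5 = 2.01 − 9.9337 + 5 = -2.9237.
M₂ = 9.15 − 6.1461 + 5 = 8.0039.
L₁/L₂ = 10^(0.4(M₂ − M₁)) = 10^(0.4 × 10.9276) = 10^4.37104 = 23498.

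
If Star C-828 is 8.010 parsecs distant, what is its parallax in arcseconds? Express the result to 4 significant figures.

p = 1/d = 1/8.01 = 0.12484 arcsec.

0.1248 arcsec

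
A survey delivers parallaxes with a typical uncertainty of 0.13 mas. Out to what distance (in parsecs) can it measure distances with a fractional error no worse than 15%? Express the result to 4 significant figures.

σ_d/d = σ_p/p, so the condition is σ_p/p ≤ 0.15, i.e. p ≥ σ_p/0.15.
p_min = 0.13/0.15 = 0.86667 mas = 0.00086667 arcsec.
d_max = 1/p_min = 1/0.00086667 = 1153.8 pc.

1154 pc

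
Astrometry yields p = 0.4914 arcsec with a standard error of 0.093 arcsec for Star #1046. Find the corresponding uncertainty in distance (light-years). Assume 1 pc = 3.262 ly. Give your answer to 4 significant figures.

d = 1/p, so σ_d = σ_p / p².
σ_d = 0.0930 / (0.4914)² = 0.0930 / 0.24147 = 0.38514 pc = 0.38514 × 3.262 ly = 1.2563 ly.

1.256 ly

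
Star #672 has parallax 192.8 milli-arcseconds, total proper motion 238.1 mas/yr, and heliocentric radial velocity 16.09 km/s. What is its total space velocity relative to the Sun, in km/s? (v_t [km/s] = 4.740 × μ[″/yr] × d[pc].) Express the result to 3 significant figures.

17.1 km/s

d = 1/p = 1/0.1928″ = 5.1867 pc.
μ = 238.1 mas/yr = 0.2381 ″/yr.
v_t = 4.740 μ d = 4.740 × 0.2381 × 5.1867 = 5.8537 km/s.
v = √(v_r² + v_t²) = √(16.09² + 5.8537²) = √293.154 = 17.122 km/s.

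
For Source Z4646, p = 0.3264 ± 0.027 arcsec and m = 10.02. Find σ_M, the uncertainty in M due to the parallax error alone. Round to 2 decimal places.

σ_M = 0.18 mag

M = m − 5 log₁₀ d + 5 = m + 5 log₁₀ p + 5, so ∂M/∂p = 5/(p ln 10).
σ_M = (5/ln 10) · (σ_p/p) = 2.1715 × 0.027/0.3264 = 2.1715 × 0.082721 = 0.17963.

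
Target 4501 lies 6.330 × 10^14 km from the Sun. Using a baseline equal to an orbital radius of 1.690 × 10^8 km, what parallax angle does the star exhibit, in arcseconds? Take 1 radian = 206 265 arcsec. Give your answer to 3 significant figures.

0.0551 arcsec

θ ≈ B/d = (1.690 × 10^8) / (6.330 × 10^14) = 2.6698 × 10^-7 rad.
In arcseconds: 2.6698 × 10^-7 × 206265 = 0.055069″.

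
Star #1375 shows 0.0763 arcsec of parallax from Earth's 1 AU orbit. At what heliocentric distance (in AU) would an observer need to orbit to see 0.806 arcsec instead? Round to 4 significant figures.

10.56 AU

Parallax scales linearly with baseline: p ∝ B, so B = p_target / p_Earth × 1 AU.
B = 0.806 / 0.0763 = 10.564 AU.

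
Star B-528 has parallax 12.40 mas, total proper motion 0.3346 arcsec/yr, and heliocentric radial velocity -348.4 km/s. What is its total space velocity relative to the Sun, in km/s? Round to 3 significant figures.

d = 1/p = 1/0.01240″ = 80.645 pc.
v_t = 4.740 μ d = 4.740 × 0.3346 × 80.645 = 127.9 km/s.
v = √(v_r² + v_t²) = √((-348.4)² + 127.9²) = √137741 = 371.13 km/s.

371 km/s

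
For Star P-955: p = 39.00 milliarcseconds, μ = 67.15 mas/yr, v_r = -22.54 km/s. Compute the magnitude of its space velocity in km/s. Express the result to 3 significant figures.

d = 1/p = 1/0.03900″ = 25.641 pc.
μ = 67.15 mas/yr = 0.06715 ″/yr.
v_t = 4.740 μ d = 4.740 × 0.06715 × 25.641 = 8.1613 km/s.
v = √(v_r² + v_t²) = √((-22.54)² + 8.1613²) = √574.658 = 23.972 km/s.

24.0 km/s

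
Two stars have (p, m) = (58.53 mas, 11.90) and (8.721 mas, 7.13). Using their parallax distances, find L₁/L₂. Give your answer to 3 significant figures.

L₁/L₂ = 0.000274

d₁ = 1/p₁ = 1/0.05853″ = 17.085 pc; d₂ = 1/p₂ = 1/0.008721″ = 114.67 pc.
M₁ = m₁ − 5 log₁₀ d₁ + 5 = 11.90 − 6.1631 + 5 = 10.7369.
M₂ = 7.13 − 10.2972 + 5 = 1.8328.
L₁/L₂ = 10^(0.4(M₂ − M₁)) = 10^(0.4 × (-8.9041)) = 10^(-3.56164) = 0.00027438.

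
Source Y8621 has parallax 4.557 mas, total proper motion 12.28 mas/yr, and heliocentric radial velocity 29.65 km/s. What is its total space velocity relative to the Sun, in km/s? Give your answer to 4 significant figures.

d = 1/p = 1/0.004557″ = 219.44 pc.
μ = 12.28 mas/yr = 0.01228 ″/yr.
v_t = 4.740 μ d = 4.740 × 0.01228 × 219.44 = 12.773 km/s.
v = √(v_r² + v_t²) = √(29.65² + 12.773²) = √1042.27 = 32.284 km/s.

32.28 km/s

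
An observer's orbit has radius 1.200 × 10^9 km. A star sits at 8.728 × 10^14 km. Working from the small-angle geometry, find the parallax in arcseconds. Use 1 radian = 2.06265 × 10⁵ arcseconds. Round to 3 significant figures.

0.284 arcsec

θ ≈ B/d = (1.200 × 10^9) / (8.728 × 10^14) = 1.3749 × 10^-6 rad.
In arcseconds: 1.3749 × 10^-6 × 206265 = 0.28359″.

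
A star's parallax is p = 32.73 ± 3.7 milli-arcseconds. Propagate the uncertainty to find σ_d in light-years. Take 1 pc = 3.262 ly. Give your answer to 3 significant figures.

d = 1/p, so σ_d = σ_p / p².
σ_d = 0.00370 / (0.03273)² = 0.00370 / 0.0010713 = 3.4537 pc = 3.4537 × 3.262 ly = 11.266 ly.

11.3 ly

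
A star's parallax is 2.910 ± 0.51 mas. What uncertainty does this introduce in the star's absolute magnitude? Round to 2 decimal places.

σ_M = 0.38 mag

M = m − 5 log₁₀ d + 5 = m + 5 log₁₀ p + 5, so ∂M/∂p = 5/(p ln 10).
σ_M = (5/ln 10) · (σ_p/p) = 2.1715 × 0.51/2.910 = 2.1715 × 0.17526 = 0.38058.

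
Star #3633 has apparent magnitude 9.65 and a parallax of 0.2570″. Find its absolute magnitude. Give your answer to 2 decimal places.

d = 1/p = 1/0.2570″ = 3.8911 pc.
m − M = 5 log₁₀(3.8911) − 5 = 2.9504 − 5 = -2.0496.
M = m − (m − M) = 9.65 − (-2.0496) = 11.70.

M = 11.70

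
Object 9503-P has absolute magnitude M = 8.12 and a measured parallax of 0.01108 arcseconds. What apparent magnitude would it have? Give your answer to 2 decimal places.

d = 1/p = 1/0.01108″ = 90.253 pc.
m − M = 5 log₁₀ d − 5 = 5 log₁₀(90.253) − 5 = 9.7773 − 5 = 4.7773.
m = M + (m − M) = 8.12 + 4.7773 = 12.90.

m = 12.90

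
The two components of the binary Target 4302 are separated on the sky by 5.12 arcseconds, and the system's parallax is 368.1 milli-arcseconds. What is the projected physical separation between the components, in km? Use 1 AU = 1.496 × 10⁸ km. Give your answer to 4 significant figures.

d = 1/p = 1/0.3681″ = 2.7167 pc.
At distance d (pc), an angle of θ arcsec spans θ·d AU: s = 5.12 × 2.7167 = 13.91 AU.
= 13.91 × 1.496 × 10⁸ km = 2.0809 × 10^9 km.

2.081 × 10^9 km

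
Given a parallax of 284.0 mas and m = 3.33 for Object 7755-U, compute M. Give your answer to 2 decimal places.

M = 5.60

d = 1/p = 1/0.2840″ = 3.5211 pc.
m − M = 5 log₁₀(3.5211) − 5 = 2.7334 − 5 = -2.2666.
M = m − (m − M) = 3.33 − (-2.2666) = 5.60.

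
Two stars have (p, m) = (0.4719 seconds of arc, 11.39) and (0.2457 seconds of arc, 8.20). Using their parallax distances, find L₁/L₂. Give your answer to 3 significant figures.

d₁ = 1/p₁ = 1/0.4719″ = 2.1191 pc; d₂ = 1/p₂ = 1/0.2457″ = 4.07 pc.
M₁ = m₁ − 5 log₁₀ d₁ + 5 = 11.39 − 1.6308 + 5 = 14.7592.
M₂ = 8.20 − 3.0480 + 5 = 10.1520.
L₁/L₂ = 10^(0.4(M₂ − M₁)) = 10^(0.4 × (-4.6072)) = 10^(-1.84288) = 0.014359.

L₁/L₂ = 0.0144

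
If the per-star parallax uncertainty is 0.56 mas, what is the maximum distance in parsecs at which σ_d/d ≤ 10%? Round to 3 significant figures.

σ_d/d = σ_p/p, so the condition is σ_p/p ≤ 0.10, i.e. p ≥ σ_p/0.10.
p_min = 0.56/0.10 = 5.6 mas = 0.0056 arcsec.
d_max = 1/p_min = 1/0.0056 = 178.57 pc.

179 pc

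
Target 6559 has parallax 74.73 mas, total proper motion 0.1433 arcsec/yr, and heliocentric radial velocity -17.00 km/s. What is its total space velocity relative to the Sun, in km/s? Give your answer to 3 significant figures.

d = 1/p = 1/0.07473″ = 13.382 pc.
v_t = 4.740 μ d = 4.740 × 0.1433 × 13.382 = 9.0896 km/s.
v = √(v_r² + v_t²) = √((-17.00)² + 9.0896²) = √371.621 = 19.277 km/s.

19.3 km/s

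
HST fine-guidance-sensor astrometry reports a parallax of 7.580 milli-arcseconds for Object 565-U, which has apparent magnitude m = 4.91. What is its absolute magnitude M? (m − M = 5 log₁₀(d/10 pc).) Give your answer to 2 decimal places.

M = -0.69

d = 1/p = 1/0.007580″ = 131.93 pc.
m − M = 5 log₁₀(131.93) − 5 = 10.6017 − 5 = 5.6017.
M = m − (m − M) = 4.91 − 5.6017 = -0.69.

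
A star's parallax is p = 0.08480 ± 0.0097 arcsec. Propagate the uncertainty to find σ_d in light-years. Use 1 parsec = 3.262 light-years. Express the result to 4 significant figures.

4.400 ly

d = 1/p, so σ_d = σ_p / p².
σ_d = 0.00970 / (0.08480)² = 0.00970 / 0.007191 = 1.3489 pc = 1.3489 × 3.262 ly = 4.4001 ly.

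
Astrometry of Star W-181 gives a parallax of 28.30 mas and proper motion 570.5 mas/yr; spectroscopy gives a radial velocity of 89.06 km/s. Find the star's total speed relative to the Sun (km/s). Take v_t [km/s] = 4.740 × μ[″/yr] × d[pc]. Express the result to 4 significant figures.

130.6 km/s

d = 1/p = 1/0.02830″ = 35.336 pc.
μ = 570.5 mas/yr = 0.5705 ″/yr.
v_t = 4.740 μ d = 4.740 × 0.5705 × 35.336 = 95.555 km/s.
v = √(v_r² + v_t²) = √(89.06² + 95.555²) = √17062.4 = 130.62 km/s.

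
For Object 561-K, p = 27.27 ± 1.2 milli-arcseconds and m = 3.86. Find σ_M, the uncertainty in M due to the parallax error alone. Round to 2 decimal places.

σ_M = 0.10 mag

M = m − 5 log₁₀ d + 5 = m + 5 log₁₀ p + 5, so ∂M/∂p = 5/(p ln 10).
σ_M = (5/ln 10) · (σ_p/p) = 2.1715 × 1.2/27.27 = 2.1715 × 0.044004 = 0.095555.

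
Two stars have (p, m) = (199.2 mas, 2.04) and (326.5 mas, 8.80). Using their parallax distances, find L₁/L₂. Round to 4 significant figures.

L₁/L₂ = 1359

d₁ = 1/p₁ = 1/0.1992″ = 5.0201 pc; d₂ = 1/p₂ = 1/0.3265″ = 3.0628 pc.
M₁ = m₁ − 5 log₁₀ d₁ + 5 = 2.04 − 3.5036 + 5 = 3.5364.
M₂ = 8.80 − 2.4306 + 5 = 11.3694.
L₁/L₂ = 10^(0.4(M₂ − M₁)) = 10^(0.4 × 7.8330) = 10^3.13320 = 1358.9.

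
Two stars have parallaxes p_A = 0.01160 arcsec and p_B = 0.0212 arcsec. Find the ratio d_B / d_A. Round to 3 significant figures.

Since d = 1/p, d_B/d_A = p_A/p_B.
= 0.01160 / 0.0212 = 0.54717.

0.547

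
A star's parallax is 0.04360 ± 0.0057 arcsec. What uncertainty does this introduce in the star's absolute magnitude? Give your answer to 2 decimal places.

σ_M = 0.28 mag

M = m − 5 log₁₀ d + 5 = m + 5 log₁₀ p + 5, so ∂M/∂p = 5/(p ln 10).
σ_M = (5/ln 10) · (σ_p/p) = 2.1715 × 0.0057/0.04360 = 2.1715 × 0.13073 = 0.28388.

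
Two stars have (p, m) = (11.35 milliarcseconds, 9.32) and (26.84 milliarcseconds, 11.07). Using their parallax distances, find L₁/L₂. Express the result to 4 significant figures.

d₁ = 1/p₁ = 1/0.01135″ = 88.106 pc; d₂ = 1/p₂ = 1/0.02684″ = 37.258 pc.
M₁ = m₁ − 5 log₁₀ d₁ + 5 = 9.32 − 9.7250 + 5 = 4.5950.
M₂ = 11.07 − 7.8561 + 5 = 8.2139.
L₁/L₂ = 10^(0.4(M₂ − M₁)) = 10^(0.4 × 3.6189) = 10^1.44756 = 28.026.

L₁/L₂ = 28.03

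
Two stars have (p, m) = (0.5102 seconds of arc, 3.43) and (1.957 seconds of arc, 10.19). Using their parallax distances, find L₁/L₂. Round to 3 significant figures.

L₁/L₂ = 7440

d₁ = 1/p₁ = 1/0.5102″ = 1.96 pc; d₂ = 1/p₂ = 1/1.957″ = 0.51099 pc.
M₁ = m₁ − 5 log₁₀ d₁ + 5 = 3.43 − 1.4613 + 5 = 6.9687.
M₂ = 10.19 − (-1.4579) + 5 = 16.6479.
L₁/L₂ = 10^(0.4(M₂ − M₁)) = 10^(0.4 × 9.6792) = 10^3.87168 = 7441.8.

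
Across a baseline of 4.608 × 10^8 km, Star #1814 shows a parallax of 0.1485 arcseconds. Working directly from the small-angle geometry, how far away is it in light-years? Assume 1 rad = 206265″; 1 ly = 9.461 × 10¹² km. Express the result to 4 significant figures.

67.65 ly

θ = 0.1485″ = 0.1485/206265 = 7.1995 × 10^-7 rad.
d = B/θ = (4.608 × 10^8) / (7.1995 × 10^-7) = 6.4004 × 10^14 km = (6.4004 × 10^14) / (9.461 × 10^12) ly = 67.65 ly.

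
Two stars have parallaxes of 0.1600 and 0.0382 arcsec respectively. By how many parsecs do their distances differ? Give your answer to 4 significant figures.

19.93 pc

d_A = 1/0.1600″ = 6.25 pc; d_B = 1/0.03820″ = 26.178 pc.
|d_B − d_A| = |26.178 − 6.25| = 19.928 pc.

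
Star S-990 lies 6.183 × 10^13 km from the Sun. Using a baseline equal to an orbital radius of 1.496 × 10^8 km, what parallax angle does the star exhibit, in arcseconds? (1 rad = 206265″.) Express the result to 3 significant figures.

0.499 arcsec

θ ≈ B/d = (1.496 × 10^8) / (6.183 × 10^13) = 2.4195 × 10^-6 rad.
In arcseconds: 2.4195 × 10^-6 × 206265 = 0.49906″.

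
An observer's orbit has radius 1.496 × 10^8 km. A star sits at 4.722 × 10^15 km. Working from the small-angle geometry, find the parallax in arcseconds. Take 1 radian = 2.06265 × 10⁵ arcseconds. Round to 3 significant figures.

θ ≈ B/d = (1.496 × 10^8) / (4.722 × 10^15) = 3.1681 × 10^-8 rad.
In arcseconds: 3.1681 × 10^-8 × 206265 = 0.0065347″.

0.00653 arcsec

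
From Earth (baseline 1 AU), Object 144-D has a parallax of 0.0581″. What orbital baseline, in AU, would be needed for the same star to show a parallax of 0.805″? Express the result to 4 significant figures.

Parallax scales linearly with baseline: p ∝ B, so B = p_target / p_Earth × 1 AU.
B = 0.805 / 0.0581 = 13.855 AU.

13.86 AU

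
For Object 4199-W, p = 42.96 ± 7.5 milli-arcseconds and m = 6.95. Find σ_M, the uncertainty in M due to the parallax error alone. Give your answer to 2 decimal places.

σ_M = 0.38 mag

M = m − 5 log₁₀ d + 5 = m + 5 log₁₀ p + 5, so ∂M/∂p = 5/(p ln 10).
σ_M = (5/ln 10) · (σ_p/p) = 2.1715 × 7.5/42.96 = 2.1715 × 0.17458 = 0.3791.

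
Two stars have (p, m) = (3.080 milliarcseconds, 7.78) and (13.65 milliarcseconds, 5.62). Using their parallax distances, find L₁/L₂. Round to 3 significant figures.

L₁/L₂ = 2.69

d₁ = 1/p₁ = 1/0.003080″ = 324.68 pc; d₂ = 1/p₂ = 1/0.01365″ = 73.26 pc.
M₁ = m₁ − 5 log₁₀ d₁ + 5 = 7.78 − 12.5573 + 5 = 0.2227.
M₂ = 5.62 − 9.3243 + 5 = 1.2957.
L₁/L₂ = 10^(0.4(M₂ − M₁)) = 10^(0.4 × 1.0730) = 10^0.42920 = 2.6866.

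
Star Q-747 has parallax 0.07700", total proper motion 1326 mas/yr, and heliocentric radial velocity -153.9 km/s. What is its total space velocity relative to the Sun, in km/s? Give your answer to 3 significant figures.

d = 1/p = 1/0.07700″ = 12.987 pc.
μ = 1326 mas/yr = 1.326 ″/yr.
v_t = 4.740 μ d = 4.740 × 1.326 × 12.987 = 81.626 km/s.
v = √(v_r² + v_t²) = √((-153.9)² + 81.626²) = √30348 = 174.21 km/s.

174 km/s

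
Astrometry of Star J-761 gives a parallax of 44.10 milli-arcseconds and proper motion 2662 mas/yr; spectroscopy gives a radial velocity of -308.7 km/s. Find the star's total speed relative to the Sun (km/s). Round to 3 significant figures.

d = 1/p = 1/0.04410″ = 22.676 pc.
μ = 2662 mas/yr = 2.662 ″/yr.
v_t = 4.740 μ d = 4.740 × 2.662 × 22.676 = 286.12 km/s.
v = √(v_r² + v_t²) = √((-308.7)² + 286.12²) = √177160 = 420.9 km/s.

421 km/s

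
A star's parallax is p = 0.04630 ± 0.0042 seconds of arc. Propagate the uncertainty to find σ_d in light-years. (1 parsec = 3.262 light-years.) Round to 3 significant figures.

d = 1/p, so σ_d = σ_p / p².
σ_d = 0.00420 / (0.04630)² = 0.00420 / 0.0021437 = 1.9592 pc = 1.9592 × 3.262 ly = 6.3909 ly.

6.39 ly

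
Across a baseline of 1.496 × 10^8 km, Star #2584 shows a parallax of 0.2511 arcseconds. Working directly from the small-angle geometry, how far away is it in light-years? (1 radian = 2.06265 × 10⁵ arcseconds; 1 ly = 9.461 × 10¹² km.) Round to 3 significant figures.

θ = 0.2511″ = 0.2511/206265 = 1.2174 × 10^-6 rad.
d = B/θ = (1.496 × 10^8) / (1.2174 × 10^-6) = 1.2288 × 10^14 km = (1.2288 × 10^14) / (9.461 × 10^12) ly = 12.988 ly.

13.0 ly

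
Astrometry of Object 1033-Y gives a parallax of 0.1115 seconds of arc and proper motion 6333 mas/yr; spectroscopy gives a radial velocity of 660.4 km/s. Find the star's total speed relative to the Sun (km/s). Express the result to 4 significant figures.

d = 1/p = 1/0.1115″ = 8.9686 pc.
μ = 6333 mas/yr = 6.333 ″/yr.
v_t = 4.740 μ d = 4.740 × 6.333 × 8.9686 = 269.22 km/s.
v = √(v_r² + v_t²) = √(660.4² + 269.22²) = √508608 = 713.17 km/s.

713.2 km/s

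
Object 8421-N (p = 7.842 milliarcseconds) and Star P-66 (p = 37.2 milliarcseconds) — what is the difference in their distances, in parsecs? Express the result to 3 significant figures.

101 pc

d_A = 1/0.007842″ = 127.52 pc; d_B = 1/0.03720″ = 26.882 pc.
|d_B − d_A| = |26.882 − 127.52| = 100.64 pc.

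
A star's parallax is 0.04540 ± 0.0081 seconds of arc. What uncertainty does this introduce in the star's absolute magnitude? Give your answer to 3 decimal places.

M = m − 5 log₁₀ d + 5 = m + 5 log₁₀ p + 5, so ∂M/∂p = 5/(p ln 10).
σ_M = (5/ln 10) · (σ_p/p) = 2.1715 × 0.0081/0.04540 = 2.1715 × 0.17841 = 0.38742.

σ_M = 0.387 mag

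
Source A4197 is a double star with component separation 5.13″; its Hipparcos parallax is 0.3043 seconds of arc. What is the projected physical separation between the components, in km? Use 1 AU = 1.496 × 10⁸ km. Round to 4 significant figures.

d = 1/p = 1/0.3043″ = 3.2862 pc.
At distance d (pc), an angle of θ arcsec spans θ·d AU: s = 5.13 × 3.2862 = 16.858 AU.
= 16.858 × 1.496 × 10⁸ km = 2.5220 × 10^9 km.

2.522 × 10^9 km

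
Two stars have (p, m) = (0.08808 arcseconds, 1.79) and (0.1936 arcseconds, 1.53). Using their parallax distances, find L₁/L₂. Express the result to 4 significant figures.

d₁ = 1/p₁ = 1/0.08808″ = 11.353 pc; d₂ = 1/p₂ = 1/0.1936″ = 5.1653 pc.
M₁ = m₁ − 5 log₁₀ d₁ + 5 = 1.79 − 5.2756 + 5 = 1.5144.
M₂ = 1.53 − 3.5655 + 5 = 2.9645.
L₁/L₂ = 10^(0.4(M₂ − M₁)) = 10^(0.4 × 1.4501) = 10^0.58004 = 3.8022.

L₁/L₂ = 3.802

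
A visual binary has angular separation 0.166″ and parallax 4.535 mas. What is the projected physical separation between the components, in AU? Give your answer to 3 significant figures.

36.6 AU

d = 1/p = 1/0.004535″ = 220.51 pc.
At distance d (pc), an angle of θ arcsec spans θ·d AU: s = 0.166 × 220.51 = 36.605 AU.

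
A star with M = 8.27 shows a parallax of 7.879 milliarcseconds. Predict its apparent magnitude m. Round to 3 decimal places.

m = 13.788

d = 1/p = 1/0.007879″ = 126.92 pc.
m − M = 5 log₁₀ d − 5 = 5 log₁₀(126.92) − 5 = 10.5177 − 5 = 5.5177.
m = M + (m − M) = 8.27 + 5.5177 = 13.788.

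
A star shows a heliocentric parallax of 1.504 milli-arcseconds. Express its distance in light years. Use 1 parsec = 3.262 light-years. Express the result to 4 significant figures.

p = 1.504 milli-arcseconds = 0.001504 arcsec.
d = 1/p = 1/0.001504 = 664.89 pc.
In light-years: 664.89 × 3.262 = 2168.9 ly.

2169 light years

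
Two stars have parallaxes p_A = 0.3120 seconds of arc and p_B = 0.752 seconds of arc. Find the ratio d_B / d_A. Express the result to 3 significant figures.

0.415

Since d = 1/p, d_B/d_A = p_A/p_B.
= 0.3120 / 0.752 = 0.41489.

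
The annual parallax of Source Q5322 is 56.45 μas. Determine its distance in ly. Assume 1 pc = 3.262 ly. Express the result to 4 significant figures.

57790 ly

p = 56.45 μas = 0.00005645 arcsec.
d = 1/p = 1/0.00005645 = 17715 pc.
In light-years: 17715 × 3.262 = 57786 ly.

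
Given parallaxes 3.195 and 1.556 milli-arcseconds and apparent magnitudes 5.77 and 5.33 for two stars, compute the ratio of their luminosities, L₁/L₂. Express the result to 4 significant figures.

d₁ = 1/p₁ = 1/0.003195″ = 312.99 pc; d₂ = 1/p₂ = 1/0.001556″ = 642.67 pc.
M₁ = m₁ − 5 log₁₀ d₁ + 5 = 5.77 − 12.4777 + 5 = -1.7077.
M₂ = 5.33 − 14.0399 + 5 = -3.7099.
L₁/L₂ = 10^(0.4(M₂ − M₁)) = 10^(0.4 × (-2.0022)) = 10^(-0.80088) = 0.15817.

L₁/L₂ = 0.1582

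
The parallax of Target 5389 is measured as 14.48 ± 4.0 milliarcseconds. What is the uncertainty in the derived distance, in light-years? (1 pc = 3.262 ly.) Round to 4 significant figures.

d = 1/p, so σ_d = σ_p / p².
σ_d = 0.00400 / (0.01448)² = 0.00400 / 0.00020967 = 19.078 pc = 19.078 × 3.262 ly = 62.232 ly.

62.23 ly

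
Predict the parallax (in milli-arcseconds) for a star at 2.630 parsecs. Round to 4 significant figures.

p = 1/d = 1/2.63 = 0.38023 arcsec.
= 0.38023 × 1000 = 380.23 mas.

380.2 mas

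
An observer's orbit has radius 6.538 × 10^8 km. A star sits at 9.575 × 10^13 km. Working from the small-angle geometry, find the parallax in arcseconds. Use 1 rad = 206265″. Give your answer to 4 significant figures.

θ ≈ B/d = (6.538 × 10^8) / (9.575 × 10^13) = 6.8282 × 10^-6 rad.
In arcseconds: 6.8282 × 10^-6 × 206265 = 1.4084″.

1.408 arcsec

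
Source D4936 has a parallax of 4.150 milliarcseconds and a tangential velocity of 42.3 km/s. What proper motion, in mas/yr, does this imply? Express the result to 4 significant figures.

d = 1/p = 1/0.004150″ = 240.96 pc.
μ = v_t / (4.74 d) = 42.3 / (4.74 × 240.96) = 42.3 / 1142.2 = 0.037034 ″/yr = 37.034 mas/yr.

37.03 mas/yr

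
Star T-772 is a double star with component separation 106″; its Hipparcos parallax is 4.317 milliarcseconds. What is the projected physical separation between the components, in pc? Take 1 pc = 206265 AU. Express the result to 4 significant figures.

d = 1/p = 1/0.004317″ = 231.64 pc.
At distance d (pc), an angle of θ arcsec spans θ·d AU: s = 106 × 231.64 = 24554 AU.
= 24554 / 206265 = 0.11904 pc.

0.1190 pc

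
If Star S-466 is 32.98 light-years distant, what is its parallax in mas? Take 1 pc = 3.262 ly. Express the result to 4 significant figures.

98.91 mas

d = 32.98 ly ÷ 3.262 = 10.11 pc.
p = 1/d = 1/10.11 = 0.098912 arcsec.
= 0.098912 × 1000 = 98.912 mas.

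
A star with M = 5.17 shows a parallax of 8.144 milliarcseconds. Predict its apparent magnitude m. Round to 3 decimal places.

m = 10.616

d = 1/p = 1/0.008144″ = 122.79 pc.
m − M = 5 log₁₀ d − 5 = 5 log₁₀(122.79) − 5 = 10.4458 − 5 = 5.4458.
m = M + (m − M) = 5.17 + 5.4458 = 10.616.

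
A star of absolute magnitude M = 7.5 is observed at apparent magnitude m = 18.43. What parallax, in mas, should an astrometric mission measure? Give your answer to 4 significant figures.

0.6516 mas

m − M = 18.43 − 7.5 = 10.93.
d = 10^((m−M)/5 + 1) = 10^3.186 = 1534.6 pc.
p = 1/d = 1/1534.6 = 0.00065164 arcsec = 0.65164 mas.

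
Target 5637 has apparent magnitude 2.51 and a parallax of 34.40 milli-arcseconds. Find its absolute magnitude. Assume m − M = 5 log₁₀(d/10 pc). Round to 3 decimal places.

d = 1/p = 1/0.03440″ = 29.07 pc.
m − M = 5 log₁₀(29.07) − 5 = 7.3172 − 5 = 2.3172.
M = m − (m − M) = 2.51 − 2.3172 = 0.193.

M = 0.193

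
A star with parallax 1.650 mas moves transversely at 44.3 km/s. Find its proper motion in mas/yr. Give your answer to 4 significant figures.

15.42 mas/yr

d = 1/p = 1/0.001650″ = 606.06 pc.
μ = v_t / (4.74 d) = 44.3 / (4.74 × 606.06) = 44.3 / 2872.7 = 0.015421 ″/yr = 15.421 mas/yr.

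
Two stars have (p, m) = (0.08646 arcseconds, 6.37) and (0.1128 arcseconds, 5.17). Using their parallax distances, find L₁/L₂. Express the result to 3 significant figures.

d₁ = 1/p₁ = 1/0.08646″ = 11.566 pc; d₂ = 1/p₂ = 1/0.1128″ = 8.8652 pc.
M₁ = m₁ − 5 log₁₀ d₁ + 5 = 6.37 − 5.3159 + 5 = 6.0541.
M₂ = 5.17 − 4.7384 + 5 = 5.4316.
L₁/L₂ = 10^(0.4(M₂ − M₁)) = 10^(0.4 × (-0.6225)) = 10^(-0.24900) = 0.56364.

L₁/L₂ = 0.564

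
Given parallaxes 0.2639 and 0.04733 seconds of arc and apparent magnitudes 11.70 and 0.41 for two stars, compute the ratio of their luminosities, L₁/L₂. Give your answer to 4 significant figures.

L₁/L₂ = 9.804 × 10^-7

d₁ = 1/p₁ = 1/0.2639″ = 3.7893 pc; d₂ = 1/p₂ = 1/0.04733″ = 21.128 pc.
M₁ = m₁ − 5 log₁₀ d₁ + 5 = 11.70 − 2.8928 + 5 = 13.8072.
M₂ = 0.41 − 6.6243 + 5 = -1.2143.
L₁/L₂ = 10^(0.4(M₂ − M₁)) = 10^(0.4 × (-15.0215)) = 10^(-6.00860) = 0.00000098039.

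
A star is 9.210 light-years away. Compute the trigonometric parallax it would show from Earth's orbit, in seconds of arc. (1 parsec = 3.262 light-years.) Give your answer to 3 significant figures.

d = 9.210 ly ÷ 3.262 = 2.8234 pc.
p = 1/d = 1/2.8234 = 0.35418 arcsec.

0.354 arcsec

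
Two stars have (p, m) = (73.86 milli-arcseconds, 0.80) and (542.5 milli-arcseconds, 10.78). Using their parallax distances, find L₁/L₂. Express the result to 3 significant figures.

d₁ = 1/p₁ = 1/0.07386″ = 13.539 pc; d₂ = 1/p₂ = 1/0.5425″ = 1.8433 pc.
M₁ = m₁ − 5 log₁₀ d₁ + 5 = 0.80 − 5.6579 + 5 = 0.1421.
M₂ = 10.78 − 1.3280 + 5 = 14.4520.
L₁/L₂ = 10^(0.4(M₂ − M₁)) = 10^(0.4 × 14.3099) = 10^5.72396 = 5.2961 × 10^5.

L₁/L₂ = 530000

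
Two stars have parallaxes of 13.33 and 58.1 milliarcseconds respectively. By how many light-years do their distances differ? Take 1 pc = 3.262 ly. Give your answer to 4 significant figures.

188.6 ly

d_A = 1/0.01333″ = 75.019 pc; d_B = 1/0.05810″ = 17.212 pc.
|d_B − d_A| = |17.212 − 75.019| = 57.807 pc = 57.807 × 3.262 ly = 188.57 ly.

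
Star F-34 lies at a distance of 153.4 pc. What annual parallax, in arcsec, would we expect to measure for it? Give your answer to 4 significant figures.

0.006519 arcsec

p = 1/d = 1/153.4 = 0.0065189 arcsec.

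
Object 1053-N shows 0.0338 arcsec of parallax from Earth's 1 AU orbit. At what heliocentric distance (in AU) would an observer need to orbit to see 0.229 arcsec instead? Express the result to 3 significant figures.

6.78 AU

Parallax scales linearly with baseline: p ∝ B, so B = p_target / p_Earth × 1 AU.
B = 0.229 / 0.0338 = 6.7751 AU.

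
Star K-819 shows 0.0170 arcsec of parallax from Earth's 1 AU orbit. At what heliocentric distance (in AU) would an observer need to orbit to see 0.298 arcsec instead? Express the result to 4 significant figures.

Parallax scales linearly with baseline: p ∝ B, so B = p_target / p_Earth × 1 AU.
B = 0.298 / 0.0170 = 17.529 AU.

17.53 AU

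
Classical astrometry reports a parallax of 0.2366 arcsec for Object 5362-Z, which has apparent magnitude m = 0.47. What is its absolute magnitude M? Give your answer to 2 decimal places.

M = 2.34

d = 1/p = 1/0.2366″ = 4.2265 pc.
m − M = 5 log₁₀(4.2265) − 5 = 3.1299 − 5 = -1.8701.
M = m − (m − M) = 0.47 − (-1.8701) = 2.34.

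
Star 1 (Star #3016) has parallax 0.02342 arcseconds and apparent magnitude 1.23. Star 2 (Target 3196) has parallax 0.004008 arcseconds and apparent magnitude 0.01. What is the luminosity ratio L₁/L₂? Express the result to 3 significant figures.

L₁/L₂ = 0.00952

d₁ = 1/p₁ = 1/0.02342″ = 42.699 pc; d₂ = 1/p₂ = 1/0.004008″ = 249.5 pc.
M₁ = m₁ − 5 log₁₀ d₁ + 5 = 1.23 − 8.1521 + 5 = -1.9221.
M₂ = 0.01 − 11.9854 + 5 = -6.9754.
L₁/L₂ = 10^(0.4(M₂ − M₁)) = 10^(0.4 × (-5.0533)) = 10^(-2.02132) = 0.0095209.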